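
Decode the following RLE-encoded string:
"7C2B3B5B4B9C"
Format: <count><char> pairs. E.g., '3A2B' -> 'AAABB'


Expanding each <count><char> pair:
  7C -> 'CCCCCCC'
  2B -> 'BB'
  3B -> 'BBB'
  5B -> 'BBBBB'
  4B -> 'BBBB'
  9C -> 'CCCCCCCCC'

Decoded = CCCCCCCBBBBBBBBBBBBBBCCCCCCCCC


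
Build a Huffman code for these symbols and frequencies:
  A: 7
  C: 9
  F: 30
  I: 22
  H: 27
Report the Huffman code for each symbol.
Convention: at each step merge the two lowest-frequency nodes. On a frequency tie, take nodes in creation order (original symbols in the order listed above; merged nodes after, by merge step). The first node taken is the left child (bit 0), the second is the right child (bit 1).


Huffman tree construction:
Step 1: Merge A(7) + C(9) = 16
Step 2: Merge (A+C)(16) + I(22) = 38
Step 3: Merge H(27) + F(30) = 57
Step 4: Merge ((A+C)+I)(38) + (H+F)(57) = 95
Read each symbol's code off the tree from the root (left child = 0, right child = 1).

Codes:
  A: 000 (length 3)
  C: 001 (length 3)
  F: 11 (length 2)
  I: 01 (length 2)
  H: 10 (length 2)
Average code length: 206/95 = 2.1684 bits/symbol


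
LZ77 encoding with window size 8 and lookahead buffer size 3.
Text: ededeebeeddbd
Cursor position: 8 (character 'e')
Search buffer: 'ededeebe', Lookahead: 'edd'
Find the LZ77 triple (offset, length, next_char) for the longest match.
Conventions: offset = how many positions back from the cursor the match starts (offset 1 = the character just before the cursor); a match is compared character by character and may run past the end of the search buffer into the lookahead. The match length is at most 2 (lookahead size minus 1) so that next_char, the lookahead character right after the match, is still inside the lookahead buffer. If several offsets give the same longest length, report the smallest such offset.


Try each offset into the search buffer:
  offset=1 (pos 7, char 'e'): match length 1
  offset=2 (pos 6, char 'b'): match length 0
  offset=3 (pos 5, char 'e'): match length 1
  offset=4 (pos 4, char 'e'): match length 1
  offset=5 (pos 3, char 'd'): match length 0
  offset=6 (pos 2, char 'e'): match length 2
  offset=7 (pos 1, char 'd'): match length 0
  offset=8 (pos 0, char 'e'): match length 2
Longest match has length 2, found at offsets 6, 8; take the smallest, offset 6.
next_char = character at position 8 + 2 = 10 -> 'd'

Best match: offset=6, length=2 (matching 'ed' starting at position 2)
LZ77 triple: (6, 2, 'd')


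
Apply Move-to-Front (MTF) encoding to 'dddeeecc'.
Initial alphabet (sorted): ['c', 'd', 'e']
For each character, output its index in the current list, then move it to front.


MTF encoding:
'd': index 1 in ['c', 'd', 'e'] -> ['d', 'c', 'e']
'd': index 0 in ['d', 'c', 'e'] -> ['d', 'c', 'e']
'd': index 0 in ['d', 'c', 'e'] -> ['d', 'c', 'e']
'e': index 2 in ['d', 'c', 'e'] -> ['e', 'd', 'c']
'e': index 0 in ['e', 'd', 'c'] -> ['e', 'd', 'c']
'e': index 0 in ['e', 'd', 'c'] -> ['e', 'd', 'c']
'c': index 2 in ['e', 'd', 'c'] -> ['c', 'e', 'd']
'c': index 0 in ['c', 'e', 'd'] -> ['c', 'e', 'd']


Output: [1, 0, 0, 2, 0, 0, 2, 0]


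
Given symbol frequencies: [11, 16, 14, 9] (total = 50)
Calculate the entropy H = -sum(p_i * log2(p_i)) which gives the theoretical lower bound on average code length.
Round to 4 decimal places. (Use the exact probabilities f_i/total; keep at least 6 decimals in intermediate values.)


Per-symbol terms -p_i * log2(p_i) with p_i = f_i/50:
  p = 11/50 = 0.220000: log2(p) = -2.184425, -p*log2(p) = 0.480573
  p = 16/50 = 0.320000: log2(p) = -1.643856, -p*log2(p) = 0.526034
  p = 14/50 = 0.280000: log2(p) = -1.836501, -p*log2(p) = 0.514220
  p = 9/50 = 0.180000: log2(p) = -2.473931, -p*log2(p) = 0.445308
H = 0.480573 + 0.526034 + 0.514220 + 0.445308 = 1.966135

H = 1.9661 bits/symbol


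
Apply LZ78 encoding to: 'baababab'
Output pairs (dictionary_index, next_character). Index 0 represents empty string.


LZ78 encoding steps:
Dictionary: {0: ''}
Step 1: w='' (idx 0), next='b' -> output (0, 'b'), add 'b' as idx 1
Step 2: w='' (idx 0), next='a' -> output (0, 'a'), add 'a' as idx 2
Step 3: w='a' (idx 2), next='b' -> output (2, 'b'), add 'ab' as idx 3
Step 4: w='ab' (idx 3), next='a' -> output (3, 'a'), add 'aba' as idx 4
Step 5: w='b' (idx 1), end of input -> output (1, '')


Encoded: [(0, 'b'), (0, 'a'), (2, 'b'), (3, 'a'), (1, '')]


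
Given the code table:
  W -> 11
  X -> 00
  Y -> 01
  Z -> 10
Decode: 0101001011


Decoding:
01 -> Y
01 -> Y
00 -> X
10 -> Z
11 -> W


Result: YYXZW


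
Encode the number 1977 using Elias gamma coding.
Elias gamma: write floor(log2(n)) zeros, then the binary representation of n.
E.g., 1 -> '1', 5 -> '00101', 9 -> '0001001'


num_bits = floor(log2(1977)) + 1 = 11
leading_zeros = num_bits - 1 = 10
binary(1977) = 11110111001

Elias gamma(1977) = '0000000000' + '11110111001' = 000000000011110111001 (21 bits)


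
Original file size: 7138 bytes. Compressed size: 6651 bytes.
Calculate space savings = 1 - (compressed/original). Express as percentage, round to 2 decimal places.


ratio = compressed/original = 6651/7138 = 0.931774
savings = 1 - ratio = 1 - 0.931774 = 0.068226
as a percentage: 0.068226 * 100 = 6.82%

Space savings = 1 - 6651/7138 = 6.82%


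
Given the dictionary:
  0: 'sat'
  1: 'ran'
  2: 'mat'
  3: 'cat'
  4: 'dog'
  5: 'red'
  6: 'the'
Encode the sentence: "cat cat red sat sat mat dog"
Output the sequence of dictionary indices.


Look up each word in the dictionary:
  'cat' -> 3
  'cat' -> 3
  'red' -> 5
  'sat' -> 0
  'sat' -> 0
  'mat' -> 2
  'dog' -> 4

Encoded: [3, 3, 5, 0, 0, 2, 4]


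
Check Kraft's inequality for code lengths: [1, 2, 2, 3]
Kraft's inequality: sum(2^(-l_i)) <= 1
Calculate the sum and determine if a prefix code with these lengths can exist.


Sum = 2^(-1) + 2^(-2) + 2^(-2) + 2^(-3)
    = 0.5 + 0.25 + 0.25 + 0.125
    = 9/8 = 1.125
Since 1.125 > 1, Kraft's inequality is NOT satisfied.
A prefix code with these lengths CANNOT exist.

Kraft sum = 1.125. Not satisfied.


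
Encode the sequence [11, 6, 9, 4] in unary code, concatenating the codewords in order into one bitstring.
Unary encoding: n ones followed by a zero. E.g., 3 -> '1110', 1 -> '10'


Encode each number as n ones followed by a terminating 0:
  11 -> 111111111110 (12 bits)
  6 -> 1111110 (7 bits)
  9 -> 1111111110 (10 bits)
  4 -> 11110 (5 bits)
Total length = 12 + 7 + 10 + 5 = 34 bits.

Unary([11, 6, 9, 4]) = 1111111111101111110111111111011110 (34 bits)


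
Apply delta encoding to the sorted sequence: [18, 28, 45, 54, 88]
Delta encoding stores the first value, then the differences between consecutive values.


First value: 18
Deltas:
  28 - 18 = 10
  45 - 28 = 17
  54 - 45 = 9
  88 - 54 = 34


Delta encoded: [18, 10, 17, 9, 34]


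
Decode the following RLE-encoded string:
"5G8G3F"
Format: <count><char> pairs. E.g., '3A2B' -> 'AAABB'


Expanding each <count><char> pair:
  5G -> 'GGGGG'
  8G -> 'GGGGGGGG'
  3F -> 'FFF'

Decoded = GGGGGGGGGGGGGFFF


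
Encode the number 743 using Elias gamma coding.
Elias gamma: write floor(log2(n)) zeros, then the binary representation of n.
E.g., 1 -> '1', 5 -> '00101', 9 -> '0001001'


num_bits = floor(log2(743)) + 1 = 10
leading_zeros = num_bits - 1 = 9
binary(743) = 1011100111

Elias gamma(743) = '000000000' + '1011100111' = 0000000001011100111 (19 bits)


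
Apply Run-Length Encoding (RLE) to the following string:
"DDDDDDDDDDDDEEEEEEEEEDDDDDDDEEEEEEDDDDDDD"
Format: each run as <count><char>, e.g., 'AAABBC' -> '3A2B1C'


Scanning runs left to right:
  i=0: run of 'D' x 12 -> '12D'
  i=12: run of 'E' x 9 -> '9E'
  i=21: run of 'D' x 7 -> '7D'
  i=28: run of 'E' x 6 -> '6E'
  i=34: run of 'D' x 7 -> '7D'

RLE = 12D9E7D6E7D


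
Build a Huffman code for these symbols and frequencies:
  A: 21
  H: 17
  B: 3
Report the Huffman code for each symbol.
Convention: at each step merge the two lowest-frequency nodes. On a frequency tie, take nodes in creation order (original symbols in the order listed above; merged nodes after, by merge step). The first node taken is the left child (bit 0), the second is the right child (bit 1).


Huffman tree construction:
Step 1: Merge B(3) + H(17) = 20
Step 2: Merge (B+H)(20) + A(21) = 41
Read each symbol's code off the tree from the root (left child = 0, right child = 1).

Codes:
  A: 1 (length 1)
  H: 01 (length 2)
  B: 00 (length 2)
Average code length: 61/41 = 1.4878 bits/symbol


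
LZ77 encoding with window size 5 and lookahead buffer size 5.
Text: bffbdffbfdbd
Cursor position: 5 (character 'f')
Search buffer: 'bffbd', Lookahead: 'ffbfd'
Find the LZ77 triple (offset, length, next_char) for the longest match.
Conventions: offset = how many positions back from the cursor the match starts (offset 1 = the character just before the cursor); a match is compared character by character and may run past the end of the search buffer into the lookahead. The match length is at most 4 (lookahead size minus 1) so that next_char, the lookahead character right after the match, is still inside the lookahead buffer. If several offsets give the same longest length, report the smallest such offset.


Try each offset into the search buffer:
  offset=1 (pos 4, char 'd'): match length 0
  offset=2 (pos 3, char 'b'): match length 0
  offset=3 (pos 2, char 'f'): match length 1
  offset=4 (pos 1, char 'f'): match length 3
  offset=5 (pos 0, char 'b'): match length 0
Longest match has length 3 at offset 4.
next_char = character at position 5 + 3 = 8 -> 'f'

Best match: offset=4, length=3 (matching 'ffb' starting at position 1)
LZ77 triple: (4, 3, 'f')


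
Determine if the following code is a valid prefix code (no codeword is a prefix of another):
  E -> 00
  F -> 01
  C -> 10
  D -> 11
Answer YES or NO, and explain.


Checking each pair (does one codeword prefix another?):
  E='00' vs F='01': no prefix
  E='00' vs C='10': no prefix
  E='00' vs D='11': no prefix
  F='01' vs E='00': no prefix
  F='01' vs C='10': no prefix
  F='01' vs D='11': no prefix
  C='10' vs E='00': no prefix
  C='10' vs F='01': no prefix
  C='10' vs D='11': no prefix
  D='11' vs E='00': no prefix
  D='11' vs F='01': no prefix
  D='11' vs C='10': no prefix
No violation found over all pairs.

YES -- this is a valid prefix code. No codeword is a prefix of any other codeword.


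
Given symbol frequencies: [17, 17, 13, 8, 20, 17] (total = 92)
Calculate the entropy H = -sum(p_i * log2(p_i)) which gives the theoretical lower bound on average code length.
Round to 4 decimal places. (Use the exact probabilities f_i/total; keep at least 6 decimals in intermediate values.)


Per-symbol terms -p_i * log2(p_i) with p_i = f_i/92:
  p = 17/92 = 0.184783: log2(p) = -2.436099, -p*log2(p) = 0.450149
  p = 17/92 = 0.184783: log2(p) = -2.436099, -p*log2(p) = 0.450149
  p = 13/92 = 0.141304: log2(p) = -2.823122, -p*log2(p) = 0.398919
  p = 8/92 = 0.086957: log2(p) = -3.523562, -p*log2(p) = 0.306397
  p = 20/92 = 0.217391: log2(p) = -2.201634, -p*log2(p) = 0.478616
  p = 17/92 = 0.184783: log2(p) = -2.436099, -p*log2(p) = 0.450149
H = 0.450149 + 0.450149 + 0.398919 + 0.306397 + 0.478616 + 0.450149 = 2.534379

H = 2.5344 bits/symbol


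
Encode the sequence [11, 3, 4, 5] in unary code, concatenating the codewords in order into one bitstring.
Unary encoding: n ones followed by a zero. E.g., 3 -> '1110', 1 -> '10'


Encode each number as n ones followed by a terminating 0:
  11 -> 111111111110 (12 bits)
  3 -> 1110 (4 bits)
  4 -> 11110 (5 bits)
  5 -> 111110 (6 bits)
Total length = 12 + 4 + 5 + 6 = 27 bits.

Unary([11, 3, 4, 5]) = 111111111110111011110111110 (27 bits)


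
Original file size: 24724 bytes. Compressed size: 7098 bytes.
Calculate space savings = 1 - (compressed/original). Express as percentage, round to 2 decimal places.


ratio = compressed/original = 7098/24724 = 0.287089
savings = 1 - ratio = 1 - 0.287089 = 0.712911
as a percentage: 0.712911 * 100 = 71.29%

Space savings = 1 - 7098/24724 = 71.29%


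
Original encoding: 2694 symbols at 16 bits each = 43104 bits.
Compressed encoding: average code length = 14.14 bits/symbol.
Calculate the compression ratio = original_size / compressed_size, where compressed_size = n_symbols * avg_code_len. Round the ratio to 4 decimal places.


original_size = n_symbols * orig_bits = 2694 * 16 = 43104 bits
compressed_size = n_symbols * avg_code_len = 2694 * 14.14 = 38093.16 bits
ratio = original_size / compressed_size = 43104 / 38093.16 = 1.1315

Compression ratio = 1.1315


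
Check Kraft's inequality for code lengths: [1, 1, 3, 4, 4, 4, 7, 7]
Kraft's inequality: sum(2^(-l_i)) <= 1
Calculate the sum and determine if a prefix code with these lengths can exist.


Sum = 2^(-1) + 2^(-1) + 2^(-3) + 2^(-4) + 2^(-4) + 2^(-4) + 2^(-7) + 2^(-7)
    = 0.5 + 0.5 + 0.125 + 0.0625 + 0.0625 + 0.0625 + 0.0078125 + 0.0078125
    = 170/128 = 1.328125
Since 1.328125 > 1, Kraft's inequality is NOT satisfied.
A prefix code with these lengths CANNOT exist.

Kraft sum = 1.328125. Not satisfied.


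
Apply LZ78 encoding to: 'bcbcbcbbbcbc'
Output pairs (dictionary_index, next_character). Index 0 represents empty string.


LZ78 encoding steps:
Dictionary: {0: ''}
Step 1: w='' (idx 0), next='b' -> output (0, 'b'), add 'b' as idx 1
Step 2: w='' (idx 0), next='c' -> output (0, 'c'), add 'c' as idx 2
Step 3: w='b' (idx 1), next='c' -> output (1, 'c'), add 'bc' as idx 3
Step 4: w='bc' (idx 3), next='b' -> output (3, 'b'), add 'bcb' as idx 4
Step 5: w='b' (idx 1), next='b' -> output (1, 'b'), add 'bb' as idx 5
Step 6: w='c' (idx 2), next='b' -> output (2, 'b'), add 'cb' as idx 6
Step 7: w='c' (idx 2), end of input -> output (2, '')


Encoded: [(0, 'b'), (0, 'c'), (1, 'c'), (3, 'b'), (1, 'b'), (2, 'b'), (2, '')]


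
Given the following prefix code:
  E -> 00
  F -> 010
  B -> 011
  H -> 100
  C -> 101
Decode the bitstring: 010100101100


Decoding step by step:
Bits 010 -> F
Bits 100 -> H
Bits 101 -> C
Bits 100 -> H


Decoded message: FHCH


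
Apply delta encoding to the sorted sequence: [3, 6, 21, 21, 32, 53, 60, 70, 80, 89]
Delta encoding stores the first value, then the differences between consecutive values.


First value: 3
Deltas:
  6 - 3 = 3
  21 - 6 = 15
  21 - 21 = 0
  32 - 21 = 11
  53 - 32 = 21
  60 - 53 = 7
  70 - 60 = 10
  80 - 70 = 10
  89 - 80 = 9


Delta encoded: [3, 3, 15, 0, 11, 21, 7, 10, 10, 9]


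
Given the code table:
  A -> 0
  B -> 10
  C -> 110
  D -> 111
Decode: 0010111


Decoding:
0 -> A
0 -> A
10 -> B
111 -> D


Result: AABD


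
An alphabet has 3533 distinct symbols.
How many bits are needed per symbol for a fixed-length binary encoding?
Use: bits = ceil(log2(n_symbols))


log2(3533) = 11.7867
Bracket: 2^11 = 2048 < 3533 <= 2^12 = 4096
So ceil(log2(3533)) = 12

bits = ceil(log2(3533)) = ceil(11.7867) = 12 bits


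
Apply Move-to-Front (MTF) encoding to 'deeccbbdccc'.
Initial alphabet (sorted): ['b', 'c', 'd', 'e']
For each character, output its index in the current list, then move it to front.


MTF encoding:
'd': index 2 in ['b', 'c', 'd', 'e'] -> ['d', 'b', 'c', 'e']
'e': index 3 in ['d', 'b', 'c', 'e'] -> ['e', 'd', 'b', 'c']
'e': index 0 in ['e', 'd', 'b', 'c'] -> ['e', 'd', 'b', 'c']
'c': index 3 in ['e', 'd', 'b', 'c'] -> ['c', 'e', 'd', 'b']
'c': index 0 in ['c', 'e', 'd', 'b'] -> ['c', 'e', 'd', 'b']
'b': index 3 in ['c', 'e', 'd', 'b'] -> ['b', 'c', 'e', 'd']
'b': index 0 in ['b', 'c', 'e', 'd'] -> ['b', 'c', 'e', 'd']
'd': index 3 in ['b', 'c', 'e', 'd'] -> ['d', 'b', 'c', 'e']
'c': index 2 in ['d', 'b', 'c', 'e'] -> ['c', 'd', 'b', 'e']
'c': index 0 in ['c', 'd', 'b', 'e'] -> ['c', 'd', 'b', 'e']
'c': index 0 in ['c', 'd', 'b', 'e'] -> ['c', 'd', 'b', 'e']


Output: [2, 3, 0, 3, 0, 3, 0, 3, 2, 0, 0]


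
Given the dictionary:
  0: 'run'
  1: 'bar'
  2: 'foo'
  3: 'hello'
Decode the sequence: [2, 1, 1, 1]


Look up each index in the dictionary:
  2 -> 'foo'
  1 -> 'bar'
  1 -> 'bar'
  1 -> 'bar'

Decoded: "foo bar bar bar"


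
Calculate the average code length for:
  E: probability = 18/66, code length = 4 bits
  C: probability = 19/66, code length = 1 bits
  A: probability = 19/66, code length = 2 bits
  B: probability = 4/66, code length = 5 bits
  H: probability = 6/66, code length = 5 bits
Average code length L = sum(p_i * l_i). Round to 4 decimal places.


Weighted contributions p_i * l_i:
  E: (18/66) * 4 = 72/66
  C: (19/66) * 1 = 19/66
  A: (19/66) * 2 = 38/66
  B: (4/66) * 5 = 20/66
  H: (6/66) * 5 = 30/66
Sum = (72 + 19 + 38 + 20 + 30)/66 = 179/66

L = 179/66 = 2.7121 bits/symbol


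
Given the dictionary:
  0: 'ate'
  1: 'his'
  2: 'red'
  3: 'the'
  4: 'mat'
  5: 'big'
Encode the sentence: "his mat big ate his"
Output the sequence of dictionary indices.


Look up each word in the dictionary:
  'his' -> 1
  'mat' -> 4
  'big' -> 5
  'ate' -> 0
  'his' -> 1

Encoded: [1, 4, 5, 0, 1]


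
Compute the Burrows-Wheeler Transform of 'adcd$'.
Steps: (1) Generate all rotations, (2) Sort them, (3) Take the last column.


Rotations (sorted):
  0: $adcd -> last char: d
  1: adcd$ -> last char: $
  2: cd$ad -> last char: d
  3: d$adc -> last char: c
  4: dcd$a -> last char: a


BWT = d$dca


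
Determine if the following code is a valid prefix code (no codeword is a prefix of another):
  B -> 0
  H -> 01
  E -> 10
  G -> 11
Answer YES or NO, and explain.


Checking each pair (does one codeword prefix another?):
  B='0' vs H='01': prefix -- VIOLATION

NO -- this is NOT a valid prefix code. B (0) is a prefix of H (01).


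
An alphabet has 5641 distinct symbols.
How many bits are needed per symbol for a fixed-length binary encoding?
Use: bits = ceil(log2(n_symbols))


log2(5641) = 12.4617
Bracket: 2^12 = 4096 < 5641 <= 2^13 = 8192
So ceil(log2(5641)) = 13

bits = ceil(log2(5641)) = ceil(12.4617) = 13 bits


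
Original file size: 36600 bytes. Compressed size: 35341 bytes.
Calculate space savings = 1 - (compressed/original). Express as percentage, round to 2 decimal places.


ratio = compressed/original = 35341/36600 = 0.965601
savings = 1 - ratio = 1 - 0.965601 = 0.034399
as a percentage: 0.034399 * 100 = 3.44%

Space savings = 1 - 35341/36600 = 3.44%


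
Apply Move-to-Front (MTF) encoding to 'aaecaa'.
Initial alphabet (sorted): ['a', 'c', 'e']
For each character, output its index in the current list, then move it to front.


MTF encoding:
'a': index 0 in ['a', 'c', 'e'] -> ['a', 'c', 'e']
'a': index 0 in ['a', 'c', 'e'] -> ['a', 'c', 'e']
'e': index 2 in ['a', 'c', 'e'] -> ['e', 'a', 'c']
'c': index 2 in ['e', 'a', 'c'] -> ['c', 'e', 'a']
'a': index 2 in ['c', 'e', 'a'] -> ['a', 'c', 'e']
'a': index 0 in ['a', 'c', 'e'] -> ['a', 'c', 'e']


Output: [0, 0, 2, 2, 2, 0]


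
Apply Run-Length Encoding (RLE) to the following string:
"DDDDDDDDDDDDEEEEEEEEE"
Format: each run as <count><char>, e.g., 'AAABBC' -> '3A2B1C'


Scanning runs left to right:
  i=0: run of 'D' x 12 -> '12D'
  i=12: run of 'E' x 9 -> '9E'

RLE = 12D9E


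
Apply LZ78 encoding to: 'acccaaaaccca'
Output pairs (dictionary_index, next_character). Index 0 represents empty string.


LZ78 encoding steps:
Dictionary: {0: ''}
Step 1: w='' (idx 0), next='a' -> output (0, 'a'), add 'a' as idx 1
Step 2: w='' (idx 0), next='c' -> output (0, 'c'), add 'c' as idx 2
Step 3: w='c' (idx 2), next='c' -> output (2, 'c'), add 'cc' as idx 3
Step 4: w='a' (idx 1), next='a' -> output (1, 'a'), add 'aa' as idx 4
Step 5: w='aa' (idx 4), next='c' -> output (4, 'c'), add 'aac' as idx 5
Step 6: w='cc' (idx 3), next='a' -> output (3, 'a'), add 'cca' as idx 6


Encoded: [(0, 'a'), (0, 'c'), (2, 'c'), (1, 'a'), (4, 'c'), (3, 'a')]


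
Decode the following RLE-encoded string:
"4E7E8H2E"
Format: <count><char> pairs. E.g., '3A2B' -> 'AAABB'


Expanding each <count><char> pair:
  4E -> 'EEEE'
  7E -> 'EEEEEEE'
  8H -> 'HHHHHHHH'
  2E -> 'EE'

Decoded = EEEEEEEEEEEHHHHHHHHEE


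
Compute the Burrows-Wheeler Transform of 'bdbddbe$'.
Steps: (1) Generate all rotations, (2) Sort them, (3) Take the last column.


Rotations (sorted):
  0: $bdbddbe -> last char: e
  1: bdbddbe$ -> last char: $
  2: bddbe$bd -> last char: d
  3: be$bdbdd -> last char: d
  4: dbddbe$b -> last char: b
  5: dbe$bdbd -> last char: d
  6: ddbe$bdb -> last char: b
  7: e$bdbddb -> last char: b


BWT = e$ddbdbb


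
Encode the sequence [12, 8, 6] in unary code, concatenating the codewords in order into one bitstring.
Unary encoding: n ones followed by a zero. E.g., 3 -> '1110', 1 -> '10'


Encode each number as n ones followed by a terminating 0:
  12 -> 1111111111110 (13 bits)
  8 -> 111111110 (9 bits)
  6 -> 1111110 (7 bits)
Total length = 13 + 9 + 7 = 29 bits.

Unary([12, 8, 6]) = 11111111111101111111101111110 (29 bits)


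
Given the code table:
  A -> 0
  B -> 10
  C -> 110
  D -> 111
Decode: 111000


Decoding:
111 -> D
0 -> A
0 -> A
0 -> A


Result: DAAA


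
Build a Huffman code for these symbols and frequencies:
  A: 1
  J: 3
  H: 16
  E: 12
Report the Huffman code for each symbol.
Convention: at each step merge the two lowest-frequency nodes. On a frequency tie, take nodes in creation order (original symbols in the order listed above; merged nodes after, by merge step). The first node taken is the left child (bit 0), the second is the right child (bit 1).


Huffman tree construction:
Step 1: Merge A(1) + J(3) = 4
Step 2: Merge (A+J)(4) + E(12) = 16
Step 3: Merge H(16) + ((A+J)+E)(16) = 32
Read each symbol's code off the tree from the root (left child = 0, right child = 1).

Codes:
  A: 100 (length 3)
  J: 101 (length 3)
  H: 0 (length 1)
  E: 11 (length 2)
Average code length: 52/32 = 1.6250 bits/symbol


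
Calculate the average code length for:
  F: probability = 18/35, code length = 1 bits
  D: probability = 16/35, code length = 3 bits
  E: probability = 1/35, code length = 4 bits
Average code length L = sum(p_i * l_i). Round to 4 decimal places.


Weighted contributions p_i * l_i:
  F: (18/35) * 1 = 18/35
  D: (16/35) * 3 = 48/35
  E: (1/35) * 4 = 4/35
Sum = (18 + 48 + 4)/35 = 70/35

L = 70/35 = 2.0000 bits/symbol


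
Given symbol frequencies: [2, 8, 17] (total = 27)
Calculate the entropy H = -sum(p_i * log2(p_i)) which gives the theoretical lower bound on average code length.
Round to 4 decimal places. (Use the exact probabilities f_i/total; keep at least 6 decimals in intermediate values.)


Per-symbol terms -p_i * log2(p_i) with p_i = f_i/27:
  p = 2/27 = 0.074074: log2(p) = -3.754888, -p*log2(p) = 0.278140
  p = 8/27 = 0.296296: log2(p) = -1.754888, -p*log2(p) = 0.519967
  p = 17/27 = 0.629630: log2(p) = -0.667425, -p*log2(p) = 0.420230
H = 0.278140 + 0.519967 + 0.420230 = 1.218337

H = 1.2183 bits/symbol


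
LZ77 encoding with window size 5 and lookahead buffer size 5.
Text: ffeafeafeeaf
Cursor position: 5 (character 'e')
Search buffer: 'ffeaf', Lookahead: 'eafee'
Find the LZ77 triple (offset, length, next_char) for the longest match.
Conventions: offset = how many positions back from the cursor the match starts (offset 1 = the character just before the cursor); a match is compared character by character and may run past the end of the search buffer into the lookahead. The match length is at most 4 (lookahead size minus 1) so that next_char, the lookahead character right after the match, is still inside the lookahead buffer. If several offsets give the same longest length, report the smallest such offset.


Try each offset into the search buffer:
  offset=1 (pos 4, char 'f'): match length 0
  offset=2 (pos 3, char 'a'): match length 0
  offset=3 (pos 2, char 'e'): match length 4
  offset=4 (pos 1, char 'f'): match length 0
  offset=5 (pos 0, char 'f'): match length 0
Longest match has length 4 at offset 3.
next_char = character at position 5 + 4 = 9 -> 'e'

Best match: offset=3, length=4 (matching 'eafe' starting at position 2)
LZ77 triple: (3, 4, 'e')


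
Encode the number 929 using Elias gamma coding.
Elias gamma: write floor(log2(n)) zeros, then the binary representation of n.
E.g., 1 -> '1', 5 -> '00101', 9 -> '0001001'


num_bits = floor(log2(929)) + 1 = 10
leading_zeros = num_bits - 1 = 9
binary(929) = 1110100001

Elias gamma(929) = '000000000' + '1110100001' = 0000000001110100001 (19 bits)


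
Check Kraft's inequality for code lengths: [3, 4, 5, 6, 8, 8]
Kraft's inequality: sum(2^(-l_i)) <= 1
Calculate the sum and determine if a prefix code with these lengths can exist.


Sum = 2^(-3) + 2^(-4) + 2^(-5) + 2^(-6) + 2^(-8) + 2^(-8)
    = 0.125 + 0.0625 + 0.03125 + 0.015625 + 0.00390625 + 0.00390625
    = 62/256 = 0.2421875
Since 0.2421875 <= 1, Kraft's inequality IS satisfied.
A prefix code with these lengths CAN exist.

Kraft sum = 0.2421875. Satisfied.


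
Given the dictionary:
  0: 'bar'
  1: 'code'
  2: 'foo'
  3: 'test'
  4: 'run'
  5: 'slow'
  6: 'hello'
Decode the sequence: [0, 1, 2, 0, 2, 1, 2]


Look up each index in the dictionary:
  0 -> 'bar'
  1 -> 'code'
  2 -> 'foo'
  0 -> 'bar'
  2 -> 'foo'
  1 -> 'code'
  2 -> 'foo'

Decoded: "bar code foo bar foo code foo"


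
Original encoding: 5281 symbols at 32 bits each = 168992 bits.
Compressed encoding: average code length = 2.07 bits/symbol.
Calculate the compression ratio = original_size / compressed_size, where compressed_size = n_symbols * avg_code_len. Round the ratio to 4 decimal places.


original_size = n_symbols * orig_bits = 5281 * 32 = 168992 bits
compressed_size = n_symbols * avg_code_len = 5281 * 2.07 = 10931.67 bits
ratio = original_size / compressed_size = 168992 / 10931.67 = 15.4589

Compression ratio = 15.4589


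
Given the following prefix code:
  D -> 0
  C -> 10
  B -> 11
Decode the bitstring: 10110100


Decoding step by step:
Bits 10 -> C
Bits 11 -> B
Bits 0 -> D
Bits 10 -> C
Bits 0 -> D


Decoded message: CBDCD


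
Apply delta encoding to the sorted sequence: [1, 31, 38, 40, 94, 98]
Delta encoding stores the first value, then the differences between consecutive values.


First value: 1
Deltas:
  31 - 1 = 30
  38 - 31 = 7
  40 - 38 = 2
  94 - 40 = 54
  98 - 94 = 4


Delta encoded: [1, 30, 7, 2, 54, 4]


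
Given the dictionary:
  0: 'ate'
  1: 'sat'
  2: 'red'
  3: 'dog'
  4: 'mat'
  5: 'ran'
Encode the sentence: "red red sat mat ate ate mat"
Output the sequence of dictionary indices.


Look up each word in the dictionary:
  'red' -> 2
  'red' -> 2
  'sat' -> 1
  'mat' -> 4
  'ate' -> 0
  'ate' -> 0
  'mat' -> 4

Encoded: [2, 2, 1, 4, 0, 0, 4]


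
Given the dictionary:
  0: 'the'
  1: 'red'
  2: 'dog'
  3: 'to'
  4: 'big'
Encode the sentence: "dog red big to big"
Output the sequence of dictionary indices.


Look up each word in the dictionary:
  'dog' -> 2
  'red' -> 1
  'big' -> 4
  'to' -> 3
  'big' -> 4

Encoded: [2, 1, 4, 3, 4]


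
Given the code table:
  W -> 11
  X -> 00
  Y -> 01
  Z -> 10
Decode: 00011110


Decoding:
00 -> X
01 -> Y
11 -> W
10 -> Z


Result: XYWZ


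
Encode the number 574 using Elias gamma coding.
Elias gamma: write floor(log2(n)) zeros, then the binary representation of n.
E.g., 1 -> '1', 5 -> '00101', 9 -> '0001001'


num_bits = floor(log2(574)) + 1 = 10
leading_zeros = num_bits - 1 = 9
binary(574) = 1000111110

Elias gamma(574) = '000000000' + '1000111110' = 0000000001000111110 (19 bits)


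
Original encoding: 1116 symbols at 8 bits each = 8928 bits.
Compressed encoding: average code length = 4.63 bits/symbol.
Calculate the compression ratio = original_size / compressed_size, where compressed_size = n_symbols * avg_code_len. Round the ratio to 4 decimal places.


original_size = n_symbols * orig_bits = 1116 * 8 = 8928 bits
compressed_size = n_symbols * avg_code_len = 1116 * 4.63 = 5167.08 bits
ratio = original_size / compressed_size = 8928 / 5167.08 = 1.7279

Compression ratio = 1.7279


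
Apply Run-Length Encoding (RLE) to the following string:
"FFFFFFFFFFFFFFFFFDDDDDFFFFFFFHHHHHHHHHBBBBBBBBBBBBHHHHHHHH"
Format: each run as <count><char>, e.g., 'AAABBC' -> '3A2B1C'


Scanning runs left to right:
  i=0: run of 'F' x 17 -> '17F'
  i=17: run of 'D' x 5 -> '5D'
  i=22: run of 'F' x 7 -> '7F'
  i=29: run of 'H' x 9 -> '9H'
  i=38: run of 'B' x 12 -> '12B'
  i=50: run of 'H' x 8 -> '8H'

RLE = 17F5D7F9H12B8H


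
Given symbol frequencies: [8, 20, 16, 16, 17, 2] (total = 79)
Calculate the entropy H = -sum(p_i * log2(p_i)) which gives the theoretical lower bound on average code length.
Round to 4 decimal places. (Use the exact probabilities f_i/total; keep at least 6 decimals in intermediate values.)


Per-symbol terms -p_i * log2(p_i) with p_i = f_i/79:
  p = 8/79 = 0.101266: log2(p) = -3.303781, -p*log2(p) = 0.334560
  p = 20/79 = 0.253165: log2(p) = -1.981853, -p*log2(p) = 0.501735
  p = 16/79 = 0.202532: log2(p) = -2.303781, -p*log2(p) = 0.466589
  p = 16/79 = 0.202532: log2(p) = -2.303781, -p*log2(p) = 0.466589
  p = 17/79 = 0.215190: log2(p) = -2.216318, -p*log2(p) = 0.476929
  p = 2/79 = 0.025316: log2(p) = -5.303781, -p*log2(p) = 0.134273
H = 0.334560 + 0.501735 + 0.466589 + 0.466589 + 0.476929 + 0.134273 = 2.380675

H = 2.3807 bits/symbol


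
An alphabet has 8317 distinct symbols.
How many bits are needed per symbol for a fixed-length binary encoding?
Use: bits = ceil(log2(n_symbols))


log2(8317) = 13.0218
Bracket: 2^13 = 8192 < 8317 <= 2^14 = 16384
So ceil(log2(8317)) = 14

bits = ceil(log2(8317)) = ceil(13.0218) = 14 bits


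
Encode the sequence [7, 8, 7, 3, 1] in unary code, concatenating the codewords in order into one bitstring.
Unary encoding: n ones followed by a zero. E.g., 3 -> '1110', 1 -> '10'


Encode each number as n ones followed by a terminating 0:
  7 -> 11111110 (8 bits)
  8 -> 111111110 (9 bits)
  7 -> 11111110 (8 bits)
  3 -> 1110 (4 bits)
  1 -> 10 (2 bits)
Total length = 8 + 9 + 8 + 4 + 2 = 31 bits.

Unary([7, 8, 7, 3, 1]) = 1111111011111111011111110111010 (31 bits)


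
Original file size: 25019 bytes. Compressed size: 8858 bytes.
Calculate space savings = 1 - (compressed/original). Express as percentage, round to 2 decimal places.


ratio = compressed/original = 8858/25019 = 0.354051
savings = 1 - ratio = 1 - 0.354051 = 0.645949
as a percentage: 0.645949 * 100 = 64.59%

Space savings = 1 - 8858/25019 = 64.59%


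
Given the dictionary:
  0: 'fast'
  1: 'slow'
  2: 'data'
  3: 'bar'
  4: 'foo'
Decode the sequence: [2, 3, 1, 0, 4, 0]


Look up each index in the dictionary:
  2 -> 'data'
  3 -> 'bar'
  1 -> 'slow'
  0 -> 'fast'
  4 -> 'foo'
  0 -> 'fast'

Decoded: "data bar slow fast foo fast"


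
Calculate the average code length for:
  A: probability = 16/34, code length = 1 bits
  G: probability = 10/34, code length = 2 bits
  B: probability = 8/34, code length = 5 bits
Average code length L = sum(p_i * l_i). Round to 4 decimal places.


Weighted contributions p_i * l_i:
  A: (16/34) * 1 = 16/34
  G: (10/34) * 2 = 20/34
  B: (8/34) * 5 = 40/34
Sum = (16 + 20 + 40)/34 = 76/34

L = 76/34 = 2.2353 bits/symbol


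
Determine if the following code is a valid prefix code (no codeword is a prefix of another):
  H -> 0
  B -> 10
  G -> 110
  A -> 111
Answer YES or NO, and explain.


Checking each pair (does one codeword prefix another?):
  H='0' vs B='10': no prefix
  H='0' vs G='110': no prefix
  H='0' vs A='111': no prefix
  B='10' vs H='0': no prefix
  B='10' vs G='110': no prefix
  B='10' vs A='111': no prefix
  G='110' vs H='0': no prefix
  G='110' vs B='10': no prefix
  G='110' vs A='111': no prefix
  A='111' vs H='0': no prefix
  A='111' vs B='10': no prefix
  A='111' vs G='110': no prefix
No violation found over all pairs.

YES -- this is a valid prefix code. No codeword is a prefix of any other codeword.


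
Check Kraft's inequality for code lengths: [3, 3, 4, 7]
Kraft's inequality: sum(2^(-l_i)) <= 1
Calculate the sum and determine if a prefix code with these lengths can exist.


Sum = 2^(-3) + 2^(-3) + 2^(-4) + 2^(-7)
    = 0.125 + 0.125 + 0.0625 + 0.0078125
    = 41/128 = 0.3203125
Since 0.3203125 <= 1, Kraft's inequality IS satisfied.
A prefix code with these lengths CAN exist.

Kraft sum = 0.3203125. Satisfied.


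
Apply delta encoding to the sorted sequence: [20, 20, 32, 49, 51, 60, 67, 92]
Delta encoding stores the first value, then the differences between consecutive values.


First value: 20
Deltas:
  20 - 20 = 0
  32 - 20 = 12
  49 - 32 = 17
  51 - 49 = 2
  60 - 51 = 9
  67 - 60 = 7
  92 - 67 = 25


Delta encoded: [20, 0, 12, 17, 2, 9, 7, 25]


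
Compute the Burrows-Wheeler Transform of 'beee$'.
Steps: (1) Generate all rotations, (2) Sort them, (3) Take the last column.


Rotations (sorted):
  0: $beee -> last char: e
  1: beee$ -> last char: $
  2: e$bee -> last char: e
  3: ee$be -> last char: e
  4: eee$b -> last char: b


BWT = e$eeb


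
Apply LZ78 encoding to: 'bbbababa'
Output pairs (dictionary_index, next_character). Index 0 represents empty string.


LZ78 encoding steps:
Dictionary: {0: ''}
Step 1: w='' (idx 0), next='b' -> output (0, 'b'), add 'b' as idx 1
Step 2: w='b' (idx 1), next='b' -> output (1, 'b'), add 'bb' as idx 2
Step 3: w='' (idx 0), next='a' -> output (0, 'a'), add 'a' as idx 3
Step 4: w='b' (idx 1), next='a' -> output (1, 'a'), add 'ba' as idx 4
Step 5: w='ba' (idx 4), end of input -> output (4, '')


Encoded: [(0, 'b'), (1, 'b'), (0, 'a'), (1, 'a'), (4, '')]


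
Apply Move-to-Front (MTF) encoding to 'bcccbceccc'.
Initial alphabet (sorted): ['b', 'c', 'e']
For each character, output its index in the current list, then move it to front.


MTF encoding:
'b': index 0 in ['b', 'c', 'e'] -> ['b', 'c', 'e']
'c': index 1 in ['b', 'c', 'e'] -> ['c', 'b', 'e']
'c': index 0 in ['c', 'b', 'e'] -> ['c', 'b', 'e']
'c': index 0 in ['c', 'b', 'e'] -> ['c', 'b', 'e']
'b': index 1 in ['c', 'b', 'e'] -> ['b', 'c', 'e']
'c': index 1 in ['b', 'c', 'e'] -> ['c', 'b', 'e']
'e': index 2 in ['c', 'b', 'e'] -> ['e', 'c', 'b']
'c': index 1 in ['e', 'c', 'b'] -> ['c', 'e', 'b']
'c': index 0 in ['c', 'e', 'b'] -> ['c', 'e', 'b']
'c': index 0 in ['c', 'e', 'b'] -> ['c', 'e', 'b']


Output: [0, 1, 0, 0, 1, 1, 2, 1, 0, 0]


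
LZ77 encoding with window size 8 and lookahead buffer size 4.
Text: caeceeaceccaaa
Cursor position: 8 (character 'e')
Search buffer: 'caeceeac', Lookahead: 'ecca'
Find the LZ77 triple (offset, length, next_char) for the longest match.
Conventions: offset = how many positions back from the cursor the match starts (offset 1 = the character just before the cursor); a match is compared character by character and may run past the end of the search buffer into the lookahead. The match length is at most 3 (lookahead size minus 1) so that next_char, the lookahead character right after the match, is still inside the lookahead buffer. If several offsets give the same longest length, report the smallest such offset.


Try each offset into the search buffer:
  offset=1 (pos 7, char 'c'): match length 0
  offset=2 (pos 6, char 'a'): match length 0
  offset=3 (pos 5, char 'e'): match length 1
  offset=4 (pos 4, char 'e'): match length 1
  offset=5 (pos 3, char 'c'): match length 0
  offset=6 (pos 2, char 'e'): match length 2
  offset=7 (pos 1, char 'a'): match length 0
  offset=8 (pos 0, char 'c'): match length 0
Longest match has length 2 at offset 6.
next_char = character at position 8 + 2 = 10 -> 'c'

Best match: offset=6, length=2 (matching 'ec' starting at position 2)
LZ77 triple: (6, 2, 'c')


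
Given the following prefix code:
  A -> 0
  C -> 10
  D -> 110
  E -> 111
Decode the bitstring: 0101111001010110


Decoding step by step:
Bits 0 -> A
Bits 10 -> C
Bits 111 -> E
Bits 10 -> C
Bits 0 -> A
Bits 10 -> C
Bits 10 -> C
Bits 110 -> D


Decoded message: ACECACCD


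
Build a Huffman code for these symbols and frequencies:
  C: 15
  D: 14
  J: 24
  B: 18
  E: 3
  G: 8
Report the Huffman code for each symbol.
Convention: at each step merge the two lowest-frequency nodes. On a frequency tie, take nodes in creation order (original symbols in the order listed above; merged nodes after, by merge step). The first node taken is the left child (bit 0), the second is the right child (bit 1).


Huffman tree construction:
Step 1: Merge E(3) + G(8) = 11
Step 2: Merge (E+G)(11) + D(14) = 25
Step 3: Merge C(15) + B(18) = 33
Step 4: Merge J(24) + ((E+G)+D)(25) = 49
Step 5: Merge (C+B)(33) + (J+((E+G)+D))(49) = 82
Read each symbol's code off the tree from the root (left child = 0, right child = 1).

Codes:
  C: 00 (length 2)
  D: 111 (length 3)
  J: 10 (length 2)
  B: 01 (length 2)
  E: 1100 (length 4)
  G: 1101 (length 4)
Average code length: 200/82 = 2.4390 bits/symbol


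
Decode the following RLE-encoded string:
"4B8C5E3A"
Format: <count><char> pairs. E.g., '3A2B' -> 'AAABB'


Expanding each <count><char> pair:
  4B -> 'BBBB'
  8C -> 'CCCCCCCC'
  5E -> 'EEEEE'
  3A -> 'AAA'

Decoded = BBBBCCCCCCCCEEEEEAAA


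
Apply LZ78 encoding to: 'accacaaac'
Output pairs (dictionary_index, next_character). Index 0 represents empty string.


LZ78 encoding steps:
Dictionary: {0: ''}
Step 1: w='' (idx 0), next='a' -> output (0, 'a'), add 'a' as idx 1
Step 2: w='' (idx 0), next='c' -> output (0, 'c'), add 'c' as idx 2
Step 3: w='c' (idx 2), next='a' -> output (2, 'a'), add 'ca' as idx 3
Step 4: w='ca' (idx 3), next='a' -> output (3, 'a'), add 'caa' as idx 4
Step 5: w='a' (idx 1), next='c' -> output (1, 'c'), add 'ac' as idx 5


Encoded: [(0, 'a'), (0, 'c'), (2, 'a'), (3, 'a'), (1, 'c')]


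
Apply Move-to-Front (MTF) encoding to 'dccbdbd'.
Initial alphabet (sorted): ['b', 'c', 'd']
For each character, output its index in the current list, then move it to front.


MTF encoding:
'd': index 2 in ['b', 'c', 'd'] -> ['d', 'b', 'c']
'c': index 2 in ['d', 'b', 'c'] -> ['c', 'd', 'b']
'c': index 0 in ['c', 'd', 'b'] -> ['c', 'd', 'b']
'b': index 2 in ['c', 'd', 'b'] -> ['b', 'c', 'd']
'd': index 2 in ['b', 'c', 'd'] -> ['d', 'b', 'c']
'b': index 1 in ['d', 'b', 'c'] -> ['b', 'd', 'c']
'd': index 1 in ['b', 'd', 'c'] -> ['d', 'b', 'c']


Output: [2, 2, 0, 2, 2, 1, 1]


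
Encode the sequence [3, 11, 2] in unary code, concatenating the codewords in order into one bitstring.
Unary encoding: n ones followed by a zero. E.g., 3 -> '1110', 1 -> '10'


Encode each number as n ones followed by a terminating 0:
  3 -> 1110 (4 bits)
  11 -> 111111111110 (12 bits)
  2 -> 110 (3 bits)
Total length = 4 + 12 + 3 = 19 bits.

Unary([3, 11, 2]) = 1110111111111110110 (19 bits)


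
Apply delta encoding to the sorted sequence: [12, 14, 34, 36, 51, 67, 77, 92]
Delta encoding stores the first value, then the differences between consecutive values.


First value: 12
Deltas:
  14 - 12 = 2
  34 - 14 = 20
  36 - 34 = 2
  51 - 36 = 15
  67 - 51 = 16
  77 - 67 = 10
  92 - 77 = 15


Delta encoded: [12, 2, 20, 2, 15, 16, 10, 15]


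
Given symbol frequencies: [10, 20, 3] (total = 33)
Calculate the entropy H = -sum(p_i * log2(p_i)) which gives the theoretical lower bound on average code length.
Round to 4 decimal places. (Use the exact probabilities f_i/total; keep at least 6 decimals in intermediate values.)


Per-symbol terms -p_i * log2(p_i) with p_i = f_i/33:
  p = 10/33 = 0.303030: log2(p) = -1.722466, -p*log2(p) = 0.521959
  p = 20/33 = 0.606061: log2(p) = -0.722466, -p*log2(p) = 0.437858
  p = 3/33 = 0.090909: log2(p) = -3.459432, -p*log2(p) = 0.314494
H = 0.521959 + 0.437858 + 0.314494 = 1.274311

H = 1.2743 bits/symbol


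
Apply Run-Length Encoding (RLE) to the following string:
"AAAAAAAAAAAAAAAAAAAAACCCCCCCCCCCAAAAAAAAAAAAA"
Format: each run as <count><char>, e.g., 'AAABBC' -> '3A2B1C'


Scanning runs left to right:
  i=0: run of 'A' x 21 -> '21A'
  i=21: run of 'C' x 11 -> '11C'
  i=32: run of 'A' x 13 -> '13A'

RLE = 21A11C13A


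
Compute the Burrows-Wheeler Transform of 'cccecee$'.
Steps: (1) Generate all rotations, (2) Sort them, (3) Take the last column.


Rotations (sorted):
  0: $cccecee -> last char: e
  1: cccecee$ -> last char: $
  2: ccecee$c -> last char: c
  3: cecee$cc -> last char: c
  4: cee$ccce -> last char: e
  5: e$cccece -> last char: e
  6: ecee$ccc -> last char: c
  7: ee$cccec -> last char: c


BWT = e$cceecc


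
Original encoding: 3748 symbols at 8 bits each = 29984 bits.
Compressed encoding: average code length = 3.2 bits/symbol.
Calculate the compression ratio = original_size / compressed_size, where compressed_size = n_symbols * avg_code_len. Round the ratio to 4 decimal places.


original_size = n_symbols * orig_bits = 3748 * 8 = 29984 bits
compressed_size = n_symbols * avg_code_len = 3748 * 3.2 = 11993.6 bits
ratio = original_size / compressed_size = 29984 / 11993.6 = 2.5

Compression ratio = 2.5
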